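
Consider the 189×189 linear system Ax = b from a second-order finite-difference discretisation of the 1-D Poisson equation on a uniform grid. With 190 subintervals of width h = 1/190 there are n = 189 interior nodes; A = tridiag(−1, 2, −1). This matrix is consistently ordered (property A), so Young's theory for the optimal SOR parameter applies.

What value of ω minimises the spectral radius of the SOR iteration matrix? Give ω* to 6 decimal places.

B_J for the 189×189 system has eigenvalues cos(kπ/190); ρ_J = cos(π/190) = 0.999863.
root = sin(π/190) = 0.0165339  (since 1−cos² = sin²).
ω* = 2/(1 + 0.0165339) = 2/1.0165339 = 1.967470.
[ρ_SOR] ω* − 1 = 0.967470.

ω* = 1.967470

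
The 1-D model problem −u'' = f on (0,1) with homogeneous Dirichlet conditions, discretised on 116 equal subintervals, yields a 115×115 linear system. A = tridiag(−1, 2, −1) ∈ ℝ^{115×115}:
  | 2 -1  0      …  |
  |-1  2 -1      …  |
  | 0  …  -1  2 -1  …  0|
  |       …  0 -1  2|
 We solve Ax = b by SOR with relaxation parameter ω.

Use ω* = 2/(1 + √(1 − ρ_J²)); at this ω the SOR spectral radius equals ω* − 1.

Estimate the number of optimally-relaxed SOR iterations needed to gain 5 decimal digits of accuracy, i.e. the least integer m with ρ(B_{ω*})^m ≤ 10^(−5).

m = 213

spectrum of D⁻¹(L+U) = {cos(kπ/116) : 1≤k≤115}; ρ_J = cos(π/116) = 0.9996333.
1 − cos²(π/116) = sin²(π/116) ⇒ √(1−ρ_J²) = sin(π/116) = 0.0270794.
[ω*] 2 ÷ (1 + 0.0270794) = 2 ÷ 1.0270794 = 1.9472691.
At ω = 1.9472691 every |λ(B_ω)| = ω−1, so ρ_SOR = 0.9472691.
m ≥ 5·ln10 / (−ln 0.9472691) = 212.525; smallest integer m = 213.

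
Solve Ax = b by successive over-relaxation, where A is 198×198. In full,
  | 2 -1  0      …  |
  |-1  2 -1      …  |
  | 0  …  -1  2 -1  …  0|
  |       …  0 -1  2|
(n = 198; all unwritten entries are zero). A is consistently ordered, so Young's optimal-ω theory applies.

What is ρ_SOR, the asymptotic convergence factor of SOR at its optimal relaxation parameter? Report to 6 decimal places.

ρ_SOR = 0.968918

[ρ_J] n=198: ρ(B_J) = cos(π/(n+1)) = cos(π/199) = 0.999875.
1 − cos²(π/199) = sin²(π/199) ⇒ √(1−ρ_J²) = sin(π/199) = 0.0157862.
[ω*] 2 ÷ (1 + 0.0157862) = 2 ÷ 1.0157862 = 1.968918.
ρ(B_{ω*}) = ω*−1 = 0.968918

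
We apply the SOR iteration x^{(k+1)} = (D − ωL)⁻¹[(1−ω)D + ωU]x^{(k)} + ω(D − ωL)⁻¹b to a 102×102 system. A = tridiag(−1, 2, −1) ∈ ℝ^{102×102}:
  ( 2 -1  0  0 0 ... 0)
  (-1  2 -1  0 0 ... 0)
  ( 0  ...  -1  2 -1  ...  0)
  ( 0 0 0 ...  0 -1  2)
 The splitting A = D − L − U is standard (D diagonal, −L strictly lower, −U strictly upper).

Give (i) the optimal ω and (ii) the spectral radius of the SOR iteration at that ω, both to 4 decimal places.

ρ_J = max_k |cos(kπ/103)| = cos(π/103) = 0.9995
√(1 − cos²(π/103)) = sin(π/103) ≈ 0.03050.
[ω*] 2 ÷ (1 + 0.03050) = 2 ÷ 1.03050 = 1.9408.
and ρ(B_{ω*}) = 1.9408 − 1 = 0.9408.

ω* = 1.9408, ρ_SOR = 0.9408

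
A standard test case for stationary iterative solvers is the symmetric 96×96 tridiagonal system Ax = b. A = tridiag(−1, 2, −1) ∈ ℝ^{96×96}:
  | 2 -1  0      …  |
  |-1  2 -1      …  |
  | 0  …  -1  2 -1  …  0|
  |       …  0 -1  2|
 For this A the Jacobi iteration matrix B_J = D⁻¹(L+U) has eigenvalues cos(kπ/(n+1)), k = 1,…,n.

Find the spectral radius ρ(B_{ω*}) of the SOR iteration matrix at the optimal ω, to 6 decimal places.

ρ_SOR = 0.937268

ρ_J = max_k |cos(kπ/97)| = cos(π/97) = 0.999476
root = sin(π/97) = 0.0323819  (since 1−cos² = sin²).
So ω* = 2/1.0323819 = 1.937268 (Young).
ρ_SOR = ω* − 1 = 1.937268 − 1 = 0.937268.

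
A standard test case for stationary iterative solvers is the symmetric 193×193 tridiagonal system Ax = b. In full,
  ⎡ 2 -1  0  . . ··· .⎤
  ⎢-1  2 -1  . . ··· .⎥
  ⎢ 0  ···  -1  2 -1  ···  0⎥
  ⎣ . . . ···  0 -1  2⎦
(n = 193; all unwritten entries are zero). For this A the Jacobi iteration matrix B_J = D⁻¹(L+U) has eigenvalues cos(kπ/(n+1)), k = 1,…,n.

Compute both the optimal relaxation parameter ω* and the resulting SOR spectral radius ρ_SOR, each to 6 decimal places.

ω* = 1.968130, ρ_SOR = 0.968130

[ρ_J] n=193: ρ(B_J) = cos(π/(n+1)) = cos(π/194) = 0.999869.
√(1−ρ_J²) simplifies to sin(π/194) = 0.0161931.
ω* = 2 / (1 + 0.0161931) = 2 / 1.0161931 ≈ 1.968130.
[ρ_SOR] ω* − 1 = 0.968130.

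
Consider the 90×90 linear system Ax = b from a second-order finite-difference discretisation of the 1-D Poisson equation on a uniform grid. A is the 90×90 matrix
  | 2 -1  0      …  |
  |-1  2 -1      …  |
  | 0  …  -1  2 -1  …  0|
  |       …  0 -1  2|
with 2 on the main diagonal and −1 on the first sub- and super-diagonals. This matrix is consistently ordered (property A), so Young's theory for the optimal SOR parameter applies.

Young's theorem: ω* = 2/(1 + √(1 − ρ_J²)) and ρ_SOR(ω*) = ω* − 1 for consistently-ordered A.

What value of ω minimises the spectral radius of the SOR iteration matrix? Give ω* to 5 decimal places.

ω* = 1.93327

With n=90, ρ(Jacobi) = cos(π/91) = 0.99940.
1 − cos²(π/91) = sin²(π/91) ⇒ √(1−ρ_J²) = sin(π/91) = 0.034516.
ω* = 2 / (1 + 0.034516) = 2 / 1.034516 ≈ 1.93327.
ρ_SOR = ω* − 1 ≈ 0.93327.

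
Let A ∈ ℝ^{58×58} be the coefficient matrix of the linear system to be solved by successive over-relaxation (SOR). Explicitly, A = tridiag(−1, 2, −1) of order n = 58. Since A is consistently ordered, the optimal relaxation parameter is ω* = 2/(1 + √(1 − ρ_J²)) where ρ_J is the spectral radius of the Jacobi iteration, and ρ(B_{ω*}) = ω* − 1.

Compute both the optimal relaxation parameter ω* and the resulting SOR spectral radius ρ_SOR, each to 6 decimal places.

ρ_J = max_k |cos(kπ/59)| = cos(π/59) = 0.998583
1 − cos²(π/59) = sin²(π/59) ⇒ √(1−ρ_J²) = sin(π/59) = 0.0532222.
ω* = 2/(1+0.0532222) = 1.898935
At ω = 1.898935 every |λ(B_ω)| = ω−1, so ρ_SOR = 0.898935.

ω* = 1.898935, ρ_SOR = 0.898935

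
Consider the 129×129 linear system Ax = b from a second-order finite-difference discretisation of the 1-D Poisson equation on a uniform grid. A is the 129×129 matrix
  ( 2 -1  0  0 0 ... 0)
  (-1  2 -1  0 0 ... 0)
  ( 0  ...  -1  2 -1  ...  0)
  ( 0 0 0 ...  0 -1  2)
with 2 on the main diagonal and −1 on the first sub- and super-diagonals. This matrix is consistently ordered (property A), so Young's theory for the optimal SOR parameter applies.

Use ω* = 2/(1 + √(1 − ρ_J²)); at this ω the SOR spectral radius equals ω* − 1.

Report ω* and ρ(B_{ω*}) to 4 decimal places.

[ρ_J] n=129: ρ(B_J) = cos(π/(n+1)) = cos(π/130) = 0.9997.
root = sin(π/130) = 0.02416  (since 1−cos² = sin²).
[ω*] 2 ÷ (1 + 0.02416) = 2 ÷ 1.02416 = 1.9528.
At ω = 1.9528 every |λ(B_ω)| = ω−1, so ρ_SOR = 0.9528.

ω* = 1.9528, ρ_SOR = 0.9528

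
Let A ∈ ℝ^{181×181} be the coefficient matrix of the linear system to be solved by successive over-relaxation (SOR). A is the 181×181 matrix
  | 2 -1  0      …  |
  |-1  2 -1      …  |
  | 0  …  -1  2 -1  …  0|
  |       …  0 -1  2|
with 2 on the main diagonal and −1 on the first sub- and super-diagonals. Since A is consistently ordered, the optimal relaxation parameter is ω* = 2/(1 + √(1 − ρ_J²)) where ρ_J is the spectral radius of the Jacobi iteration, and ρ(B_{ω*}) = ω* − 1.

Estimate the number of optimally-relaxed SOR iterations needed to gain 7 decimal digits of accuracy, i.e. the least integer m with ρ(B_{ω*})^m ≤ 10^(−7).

m = 467

spectrum of D⁻¹(L+U) = {cos(kπ/182) : 1≤k≤181}; ρ_J = cos(π/182) = 0.9998510.
1 − cos²(π/182) = sin²(π/182) ⇒ √(1−ρ_J²) = sin(π/182) = 0.0172606.
[ω*] 2 ÷ (1 + 0.0172606) = 2 ÷ 1.0172606 = 1.9660645.
ρ_SOR = ω* − 1 ≈ 0.9660645.
Need (0.9660645)^m ≤ 10^(−7): m ≥ 7·ln10/|ln 0.9660645| = 16.1181/0.0345247 = 466.857 ⇒ m = 467.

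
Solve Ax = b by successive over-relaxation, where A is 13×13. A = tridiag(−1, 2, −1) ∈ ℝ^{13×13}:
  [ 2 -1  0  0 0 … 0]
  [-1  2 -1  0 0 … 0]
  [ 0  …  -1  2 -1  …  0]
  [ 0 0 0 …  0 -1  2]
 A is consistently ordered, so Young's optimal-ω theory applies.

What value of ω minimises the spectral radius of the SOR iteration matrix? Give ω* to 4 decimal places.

ω* = 1.6360

ρ_J = max_k |cos(kπ/14)| = cos(π/14) = 0.9749
√(1−ρ_J²) simplifies to sin(π/14) = 0.22252.
Then 2/(1+√(1−ρ_J²)) = 2/(1+0.22252); ω* = 2/1.22252 = 1.6360.
and ρ(B_{ω*}) = 1.6360 − 1 = 0.6360.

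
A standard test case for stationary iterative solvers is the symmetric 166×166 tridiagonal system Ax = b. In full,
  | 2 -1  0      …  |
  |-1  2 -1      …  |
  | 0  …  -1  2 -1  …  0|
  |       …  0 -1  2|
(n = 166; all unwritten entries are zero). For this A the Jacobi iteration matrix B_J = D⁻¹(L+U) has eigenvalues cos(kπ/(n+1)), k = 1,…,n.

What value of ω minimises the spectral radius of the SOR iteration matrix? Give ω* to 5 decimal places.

ω* = 1.96307

[ρ_J] n=166: ρ(B_J) = cos(π/(n+1)) = cos(π/167) = 0.99982.
√(1 − cos²(π/167)) = sin(π/167) ≈ 0.018811.
ω* = 2/(1+0.018811) = 1.96307
and ρ(B_{ω*}) = 1.96307 − 1 = 0.96307.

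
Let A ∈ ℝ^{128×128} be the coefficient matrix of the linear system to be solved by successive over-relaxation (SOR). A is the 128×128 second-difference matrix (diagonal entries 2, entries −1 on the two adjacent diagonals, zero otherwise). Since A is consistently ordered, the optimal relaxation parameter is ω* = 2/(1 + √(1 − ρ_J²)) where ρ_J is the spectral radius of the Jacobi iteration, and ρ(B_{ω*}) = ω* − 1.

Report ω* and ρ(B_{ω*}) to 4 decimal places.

spectrum of D⁻¹(L+U) = {cos(kπ/129) : 1≤k≤128}; ρ_J = cos(π/129) = 0.9997.
√(1−ρ_J²) simplifies to sin(π/129) = 0.02435.
Young: ω* = 2/(1+√(1−ρ_J²)) = 2/(1+0.02435) = 2/1.02435 = 1.9525.
ρ(B_{ω*}) = ω*−1 = 0.9525

ω* = 1.9525, ρ_SOR = 0.9525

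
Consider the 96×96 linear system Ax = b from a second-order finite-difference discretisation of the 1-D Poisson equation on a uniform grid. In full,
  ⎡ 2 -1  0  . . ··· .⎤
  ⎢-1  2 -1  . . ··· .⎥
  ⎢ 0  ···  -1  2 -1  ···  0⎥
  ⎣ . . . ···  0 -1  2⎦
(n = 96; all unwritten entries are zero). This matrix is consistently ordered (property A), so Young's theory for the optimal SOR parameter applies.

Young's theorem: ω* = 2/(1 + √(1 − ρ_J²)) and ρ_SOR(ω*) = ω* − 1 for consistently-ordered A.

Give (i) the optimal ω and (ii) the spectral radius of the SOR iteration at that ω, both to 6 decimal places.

ω* = 1.937268, ρ_SOR = 0.937268

½·tridiag(1,0,1) at n=96: λ_k = cos(kπ/97); max |λ| at k=1 ⇒ ρ_J = cos(π/97) ≈ 0.999476.
root = sin(π/97) = 0.0323819  (since 1−cos² = sin²).
Then 2/(1+√(1−ρ_J²)) = 2/(1+0.0323819); ω* = 2/1.0323819 = 1.937268.
At ω = 1.937268 every |λ(B_ω)| = ω−1, so ρ_SOR = 0.937268.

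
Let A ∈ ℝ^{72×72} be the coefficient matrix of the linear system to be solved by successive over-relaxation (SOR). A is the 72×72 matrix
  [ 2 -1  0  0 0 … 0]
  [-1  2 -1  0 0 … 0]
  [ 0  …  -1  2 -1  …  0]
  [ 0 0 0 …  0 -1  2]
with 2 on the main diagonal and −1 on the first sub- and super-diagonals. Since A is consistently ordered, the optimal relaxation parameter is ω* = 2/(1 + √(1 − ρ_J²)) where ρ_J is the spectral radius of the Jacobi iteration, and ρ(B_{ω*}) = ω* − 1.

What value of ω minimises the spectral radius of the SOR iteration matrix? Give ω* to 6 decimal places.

spectrum of D⁻¹(L+U) = {cos(kπ/73) : 1≤k≤72}; ρ_J = cos(π/73) = 0.999074.
root = sin(π/73) = 0.0430222  (since 1−cos² = sin²).
So ω* = 2/1.0430222 = 1.917505 (Young).
Hence ρ(B_{ω*}) = 1.917505 − 1 = 0.917505.

ω* = 1.917505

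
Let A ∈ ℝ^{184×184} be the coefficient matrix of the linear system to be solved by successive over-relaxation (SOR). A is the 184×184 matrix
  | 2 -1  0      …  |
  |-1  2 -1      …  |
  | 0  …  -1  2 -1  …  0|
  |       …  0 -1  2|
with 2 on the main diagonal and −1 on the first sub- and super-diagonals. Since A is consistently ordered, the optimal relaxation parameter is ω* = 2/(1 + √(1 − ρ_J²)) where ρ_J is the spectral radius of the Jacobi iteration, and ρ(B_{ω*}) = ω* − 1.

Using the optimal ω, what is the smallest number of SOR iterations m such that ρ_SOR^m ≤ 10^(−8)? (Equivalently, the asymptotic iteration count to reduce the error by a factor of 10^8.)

B_J for the 184×184 system has eigenvalues cos(kπ/185); ρ_J = cos(π/185) = 0.9998558.
√(1−ρ_J²) = |sin(π/185)| = 0.0169808
Then 2/(1+√(1−ρ_J²)) = 2/(1+0.0169808); ω* = 2/1.0169808 = 1.9666055.
and ρ(B_{ω*}) = 1.9666055 − 1 = 0.9666055.
ρ_SOR^m ≤ 10^(−8) ⇔ m ≥ 8·ln10/(−ln 0.9666055) = 18.4207/0.0339648 = 542.347; m = ⌈542.347⌉ = 543.

m = 543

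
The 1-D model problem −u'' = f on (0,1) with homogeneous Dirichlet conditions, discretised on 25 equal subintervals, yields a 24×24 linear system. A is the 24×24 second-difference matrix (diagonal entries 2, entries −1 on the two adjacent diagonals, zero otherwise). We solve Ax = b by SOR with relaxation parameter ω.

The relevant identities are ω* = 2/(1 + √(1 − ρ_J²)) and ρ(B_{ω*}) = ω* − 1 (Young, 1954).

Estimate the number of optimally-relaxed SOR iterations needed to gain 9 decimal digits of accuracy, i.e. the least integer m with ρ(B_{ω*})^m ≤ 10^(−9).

B_J for the 24×24 system has eigenvalues cos(kπ/25); ρ_J = cos(π/25) = 0.9921147.
√(1−ρ_J²) = |sin(π/25)| = 0.1253332
[ω*] 2 ÷ (1 + 0.1253332) = 2 ÷ 1.1253332 = 1.7772514.
ρ(B_{ω*}) = ω*−1 = 0.7772514
m ≥ 9·ln10 / (−ln 0.7772514) = 82.238; smallest integer m = 83.

m = 83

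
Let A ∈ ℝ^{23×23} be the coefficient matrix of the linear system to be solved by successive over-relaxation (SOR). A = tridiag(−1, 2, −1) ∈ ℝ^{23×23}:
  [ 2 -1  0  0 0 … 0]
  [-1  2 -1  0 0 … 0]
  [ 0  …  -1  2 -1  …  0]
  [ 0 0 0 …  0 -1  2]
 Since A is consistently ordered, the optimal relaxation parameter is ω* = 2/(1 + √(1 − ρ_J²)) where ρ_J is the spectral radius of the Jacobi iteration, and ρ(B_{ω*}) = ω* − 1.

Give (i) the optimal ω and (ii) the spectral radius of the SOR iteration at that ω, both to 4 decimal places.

ω* = 1.7691, ρ_SOR = 0.7691

spectrum of D⁻¹(L+U) = {cos(kπ/24) : 1≤k≤23}; ρ_J = cos(π/24) = 0.9914.
root = sin(π/24) = 0.13053  (since 1−cos² = sin²).
Then 2/(1+√(1−ρ_J²)) = 2/(1+0.13053); ω* = 2/1.13053 = 1.7691.
ρ_SOR = ω* − 1 = 1.7691 − 1 = 0.7691.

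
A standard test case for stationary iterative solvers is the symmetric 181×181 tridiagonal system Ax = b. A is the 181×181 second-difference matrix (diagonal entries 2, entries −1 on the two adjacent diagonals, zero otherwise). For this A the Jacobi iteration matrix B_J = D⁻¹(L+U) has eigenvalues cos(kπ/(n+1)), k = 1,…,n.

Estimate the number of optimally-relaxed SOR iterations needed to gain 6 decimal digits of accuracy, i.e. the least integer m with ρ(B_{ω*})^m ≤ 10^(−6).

m = 401

½·tridiag(1,0,1) at n=181: λ_k = cos(kπ/182); max |λ| at k=1 ⇒ ρ_J = cos(π/182) ≈ 0.9998510.
1 − cos²(π/182) = sin²(π/182) ⇒ √(1−ρ_J²) = sin(π/182) = 0.0172606.
ω* = 2/(1 + 0.0172606) = 2/1.0172606 = 1.9660645.
Hence ρ(B_{ω*}) = 1.9660645 − 1 = 0.9660645.
For 6 digits: m = 6·ln10 / (−ln 0.9660645) = 13.8155/0.0345247 = 400.163; round up → m = 401.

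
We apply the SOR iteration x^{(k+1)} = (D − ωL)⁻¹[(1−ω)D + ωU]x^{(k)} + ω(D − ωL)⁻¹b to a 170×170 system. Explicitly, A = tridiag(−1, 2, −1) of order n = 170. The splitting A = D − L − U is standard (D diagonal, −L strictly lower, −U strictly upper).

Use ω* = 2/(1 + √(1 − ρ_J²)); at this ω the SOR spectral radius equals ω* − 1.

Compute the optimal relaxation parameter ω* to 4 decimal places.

ω* = 1.9639

With n=170, ρ(Jacobi) = cos(π/171) = 0.9998.
1 − cos²(π/171) = sin²(π/171) ⇒ √(1−ρ_J²) = sin(π/171) = 0.01837.
So ω* = 2/1.01837 = 1.9639 (Young).
ρ_SOR = ω* − 1 = 1.9639 − 1 = 0.9639.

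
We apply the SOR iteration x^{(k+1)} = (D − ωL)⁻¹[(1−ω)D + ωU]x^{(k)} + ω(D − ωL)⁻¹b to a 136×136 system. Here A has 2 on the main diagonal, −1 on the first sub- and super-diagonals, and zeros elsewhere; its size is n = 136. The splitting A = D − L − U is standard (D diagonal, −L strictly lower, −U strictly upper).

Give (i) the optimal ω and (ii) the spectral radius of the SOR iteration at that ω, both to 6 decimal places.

n=136: λ(B_J) = 1 − λ(A)/2 = cos(kπ/137); k=1 gives ρ_J = 0.999737.
root = sin(π/137) = 0.0229293  (since 1−cos² = sin²).
So ω* = 2/1.0229293 = 1.955169 (Young).
ρ_SOR = ω* − 1 ≈ 0.955169.

ω* = 1.955169, ρ_SOR = 0.955169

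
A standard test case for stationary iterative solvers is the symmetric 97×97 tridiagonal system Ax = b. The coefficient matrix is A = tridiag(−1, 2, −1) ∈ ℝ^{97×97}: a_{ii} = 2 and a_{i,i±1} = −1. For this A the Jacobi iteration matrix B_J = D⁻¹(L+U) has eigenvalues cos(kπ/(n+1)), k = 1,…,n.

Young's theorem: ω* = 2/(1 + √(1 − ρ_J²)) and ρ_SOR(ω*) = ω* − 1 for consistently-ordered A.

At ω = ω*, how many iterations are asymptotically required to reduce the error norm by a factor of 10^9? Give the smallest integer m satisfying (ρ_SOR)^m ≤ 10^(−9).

n=97: λ(B_J) = 1 − λ(A)/2 = cos(kπ/98); k=1 gives ρ_J = 0.9994862.
√(1−ρ_J²) simplifies to sin(π/98) = 0.0320516.
ω* = 2/(1+0.0320516) = 1.9378876
ρ_SOR = ω* − 1 ≈ 0.9378876.
Need (0.9378876)^m ≤ 10^(−9): m ≥ 9·ln10/|ln 0.9378876| = 20.7233/0.0641252 = 323.169 ⇒ m = 324.

m = 324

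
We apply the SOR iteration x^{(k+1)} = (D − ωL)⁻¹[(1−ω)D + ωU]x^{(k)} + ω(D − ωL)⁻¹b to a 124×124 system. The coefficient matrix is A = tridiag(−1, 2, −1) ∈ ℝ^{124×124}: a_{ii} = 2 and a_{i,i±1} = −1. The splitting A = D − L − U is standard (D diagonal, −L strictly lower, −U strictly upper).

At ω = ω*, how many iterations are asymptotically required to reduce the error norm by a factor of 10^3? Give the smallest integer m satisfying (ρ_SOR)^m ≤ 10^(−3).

m = 138

½·tridiag(1,0,1) at n=124: λ_k = cos(kπ/125); max |λ| at k=1 ⇒ ρ_J = cos(π/125) ≈ 0.9996842.
1 − cos²(π/125) = sin²(π/125) ⇒ √(1−ρ_J²) = sin(π/125) = 0.0251301.
ω* = 2 / (1 + 0.0251301) = 2 / 1.0251301 ≈ 1.9509719.
and ρ(B_{ω*}) = 1.9509719 − 1 = 0.9509719.
For 3 digits: m = 3·ln10 / (−ln 0.9509719) = 6.90776/0.0502708 = 137.411; round up → m = 138.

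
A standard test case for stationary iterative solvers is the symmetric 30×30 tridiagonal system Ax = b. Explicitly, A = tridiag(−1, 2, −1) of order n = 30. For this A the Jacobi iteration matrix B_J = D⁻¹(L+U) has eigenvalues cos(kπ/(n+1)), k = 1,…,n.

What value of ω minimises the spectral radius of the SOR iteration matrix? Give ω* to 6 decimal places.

ω* = 1.816253

With n=30, ρ(Jacobi) = cos(π/31) = 0.994869.
root = sin(π/31) = 0.1011683  (since 1−cos² = sin²).
[ω*] 2 ÷ (1 + 0.1011683) = 2 ÷ 1.1011683 = 1.816253.
Hence ρ(B_{ω*}) = 1.816253 − 1 = 0.816253.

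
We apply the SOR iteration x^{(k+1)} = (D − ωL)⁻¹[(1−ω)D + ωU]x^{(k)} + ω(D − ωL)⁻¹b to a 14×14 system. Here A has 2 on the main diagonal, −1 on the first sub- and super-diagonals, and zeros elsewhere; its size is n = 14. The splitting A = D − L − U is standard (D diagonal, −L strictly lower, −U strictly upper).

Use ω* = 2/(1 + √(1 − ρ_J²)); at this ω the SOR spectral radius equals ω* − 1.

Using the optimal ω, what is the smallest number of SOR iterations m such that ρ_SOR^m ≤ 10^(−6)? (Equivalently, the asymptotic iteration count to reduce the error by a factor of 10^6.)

n=14: λ(B_J) = 1 − λ(A)/2 = cos(kπ/15); k=1 gives ρ_J = 0.9781476.
√(1 − cos²(π/15)) = sin(π/15) ≈ 0.2079117.
ω* = 2/(1 + 0.2079117) = 2/1.2079117 = 1.6557502.
ρ(B_{ω*}) = ω*−1 = 0.6557502
For 6 digits: m = 6·ln10 / (−ln 0.6557502) = 13.8155/0.421975 = 32.740; round up → m = 33.

m = 33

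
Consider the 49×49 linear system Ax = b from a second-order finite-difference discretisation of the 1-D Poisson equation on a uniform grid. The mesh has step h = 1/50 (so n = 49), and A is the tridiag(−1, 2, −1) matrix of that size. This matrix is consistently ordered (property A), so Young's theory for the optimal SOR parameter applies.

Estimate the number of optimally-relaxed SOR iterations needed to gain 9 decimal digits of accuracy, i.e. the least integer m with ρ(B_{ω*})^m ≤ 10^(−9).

m = 165

½·tridiag(1,0,1) at n=49: λ_k = cos(kπ/50); max |λ| at k=1 ⇒ ρ_J = cos(π/50) ≈ 0.9980267.
1 − cos²(π/50) = sin²(π/50) ⇒ √(1−ρ_J²) = sin(π/50) = 0.0627905.
ω* = 2/(1 + 0.0627905) = 2/1.0627905 = 1.8818384.
Hence ρ(B_{ω*}) = 1.8818384 − 1 = 0.8818384.
9·ln10 = 20.7233; −ln(0.8818384) = 0.125746; m = ⌈20.7233/0.125746⌉ = ⌈164.803⌉ = 165.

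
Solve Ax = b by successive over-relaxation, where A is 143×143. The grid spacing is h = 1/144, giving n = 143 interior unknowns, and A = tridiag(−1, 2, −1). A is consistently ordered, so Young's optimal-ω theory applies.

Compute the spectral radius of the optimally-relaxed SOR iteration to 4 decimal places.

ρ_SOR = 0.9573

B_J for the 143×143 system has eigenvalues cos(kπ/144); ρ_J = cos(π/144) = 0.9998.
1 − cos²(π/144) = sin²(π/144) ⇒ √(1−ρ_J²) = sin(π/144) = 0.02181.
[ω*] 2 ÷ (1 + 0.02181) = 2 ÷ 1.02181 = 1.9573.
[ρ_SOR] ω* − 1 = 0.9573.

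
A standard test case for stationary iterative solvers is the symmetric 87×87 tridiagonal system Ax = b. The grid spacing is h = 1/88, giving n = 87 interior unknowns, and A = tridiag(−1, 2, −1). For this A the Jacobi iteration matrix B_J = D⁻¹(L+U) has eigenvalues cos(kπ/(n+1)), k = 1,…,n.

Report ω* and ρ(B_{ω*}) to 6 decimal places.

With n=87, ρ(Jacobi) = cos(π/88) = 0.999363.
√(1 − cos²(π/88)) = sin(π/88) ≈ 0.0356923.
Young: ω* = 2/(1+√(1−ρ_J²)) = 2/(1+0.0356923) = 2/1.0356923 = 1.931075.
and ρ(B_{ω*}) = 1.931075 − 1 = 0.931075.

ω* = 1.931075, ρ_SOR = 0.931075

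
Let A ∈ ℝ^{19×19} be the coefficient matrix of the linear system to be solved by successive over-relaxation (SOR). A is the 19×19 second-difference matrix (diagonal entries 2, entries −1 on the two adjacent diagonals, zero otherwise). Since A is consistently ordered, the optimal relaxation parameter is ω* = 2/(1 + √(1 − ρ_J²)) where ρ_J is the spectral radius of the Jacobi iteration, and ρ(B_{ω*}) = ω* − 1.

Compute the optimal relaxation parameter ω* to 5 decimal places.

B_J for the 19×19 system has eigenvalues cos(kπ/20); ρ_J = cos(π/20) = 0.98769.
1 − cos²(π/20) = sin²(π/20) ⇒ √(1−ρ_J²) = sin(π/20) = 0.156434.
Then 2/(1+√(1−ρ_J²)) = 2/(1+0.156434); ω* = 2/1.156434 = 1.72945.
At ω = 1.72945 every |λ(B_ω)| = ω−1, so ρ_SOR = 0.72945.

ω* = 1.72945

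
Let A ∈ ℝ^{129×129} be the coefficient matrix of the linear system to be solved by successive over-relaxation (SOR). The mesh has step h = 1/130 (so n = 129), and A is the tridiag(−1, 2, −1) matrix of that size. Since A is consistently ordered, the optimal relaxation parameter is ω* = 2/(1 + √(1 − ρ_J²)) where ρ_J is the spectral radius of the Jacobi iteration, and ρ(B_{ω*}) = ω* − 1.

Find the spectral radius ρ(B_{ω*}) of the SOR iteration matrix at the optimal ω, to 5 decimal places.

[ρ_J] n=129: ρ(B_J) = cos(π/(n+1)) = cos(π/130) = 0.99971.
√(1−ρ_J²) simplifies to sin(π/130) = 0.024164.
Then 2/(1+√(1−ρ_J²)) = 2/(1+0.024164); ω* = 2/1.024164 = 1.95281.
[ρ_SOR] ω* − 1 = 0.95281.

ρ_SOR = 0.95281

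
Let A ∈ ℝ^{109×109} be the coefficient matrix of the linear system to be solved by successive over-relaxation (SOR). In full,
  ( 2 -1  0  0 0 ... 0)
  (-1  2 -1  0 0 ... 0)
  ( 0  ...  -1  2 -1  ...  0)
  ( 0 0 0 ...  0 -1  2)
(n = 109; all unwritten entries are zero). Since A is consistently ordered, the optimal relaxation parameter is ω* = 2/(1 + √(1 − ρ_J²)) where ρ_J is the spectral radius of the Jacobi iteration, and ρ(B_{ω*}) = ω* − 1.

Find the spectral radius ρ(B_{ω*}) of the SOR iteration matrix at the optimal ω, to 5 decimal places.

With n=109, ρ(Jacobi) = cos(π/110) = 0.99959.
root = sin(π/110) = 0.028556  (since 1−cos² = sin²).
Then 2/(1+√(1−ρ_J²)) = 2/(1+0.028556); ω* = 2/1.028556 = 1.94447.
[ρ_SOR] ω* − 1 = 0.94447.

ρ_SOR = 0.94447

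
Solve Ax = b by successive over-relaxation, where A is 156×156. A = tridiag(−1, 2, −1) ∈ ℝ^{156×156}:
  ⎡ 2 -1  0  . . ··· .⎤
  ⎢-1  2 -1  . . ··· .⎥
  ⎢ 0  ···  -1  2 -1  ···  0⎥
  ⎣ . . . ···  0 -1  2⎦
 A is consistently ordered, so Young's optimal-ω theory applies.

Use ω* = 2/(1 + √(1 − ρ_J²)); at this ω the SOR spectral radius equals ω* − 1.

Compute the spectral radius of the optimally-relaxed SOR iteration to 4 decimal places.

[ρ_J] n=156: ρ(B_J) = cos(π/(n+1)) = cos(π/157) = 0.9998.
√(1−ρ_J²) simplifies to sin(π/157) = 0.02001.
ω* = 2/(1 + 0.02001) = 2/1.02001 = 1.9608.
ρ_SOR = ω* − 1 = 1.9608 − 1 = 0.9608.

ρ_SOR = 0.9608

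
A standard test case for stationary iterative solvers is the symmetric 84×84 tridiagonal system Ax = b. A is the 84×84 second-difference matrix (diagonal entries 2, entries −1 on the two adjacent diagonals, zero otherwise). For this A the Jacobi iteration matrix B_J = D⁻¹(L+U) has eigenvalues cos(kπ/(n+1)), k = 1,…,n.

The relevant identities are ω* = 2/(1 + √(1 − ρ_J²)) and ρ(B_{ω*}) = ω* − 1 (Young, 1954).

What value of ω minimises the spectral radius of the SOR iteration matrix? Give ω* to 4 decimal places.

ω* = 1.9287

ρ_J = max_k |cos(kπ/85)| = cos(π/85) = 0.9993
√(1−ρ_J²) simplifies to sin(π/85) = 0.03695.
ω* = 2/(1+0.03695) = 1.9287
ρ_SOR = ω* − 1 ≈ 0.9287.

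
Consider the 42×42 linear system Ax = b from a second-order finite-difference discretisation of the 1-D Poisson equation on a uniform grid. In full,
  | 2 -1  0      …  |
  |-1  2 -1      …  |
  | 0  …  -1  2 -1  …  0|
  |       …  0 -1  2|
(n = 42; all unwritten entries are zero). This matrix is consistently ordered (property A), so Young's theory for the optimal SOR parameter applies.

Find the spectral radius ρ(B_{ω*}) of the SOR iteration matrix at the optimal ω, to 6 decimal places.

[ρ_J] n=42: ρ(B_J) = cos(π/(n+1)) = cos(π/43) = 0.997332.
1 − cos²(π/43) = sin²(π/43) ⇒ √(1−ρ_J²) = sin(π/43) = 0.0729953.
ω* = 2/(1 + 0.0729953) = 2/1.0729953 = 1.863941.
At ω = 1.863941 every |λ(B_ω)| = ω−1, so ρ_SOR = 0.863941.

ρ_SOR = 0.863941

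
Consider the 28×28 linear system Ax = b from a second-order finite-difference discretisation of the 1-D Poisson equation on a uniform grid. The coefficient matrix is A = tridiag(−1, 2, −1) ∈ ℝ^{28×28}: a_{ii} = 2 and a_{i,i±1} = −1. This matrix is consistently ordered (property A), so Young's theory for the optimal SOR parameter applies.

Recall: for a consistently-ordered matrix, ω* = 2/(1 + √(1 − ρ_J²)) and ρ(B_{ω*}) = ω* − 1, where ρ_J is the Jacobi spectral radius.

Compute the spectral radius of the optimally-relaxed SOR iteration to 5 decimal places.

ρ_SOR = 0.80486

n=28: λ(B_J) = 1 − λ(A)/2 = cos(kπ/29); k=1 gives ρ_J = 0.99414.
√(1−ρ_J²) = |sin(π/29)| = 0.108119
ω* = 2/(1 + 0.108119) = 2/1.108119 = 1.80486.
[ρ_SOR] ω* − 1 = 0.80486.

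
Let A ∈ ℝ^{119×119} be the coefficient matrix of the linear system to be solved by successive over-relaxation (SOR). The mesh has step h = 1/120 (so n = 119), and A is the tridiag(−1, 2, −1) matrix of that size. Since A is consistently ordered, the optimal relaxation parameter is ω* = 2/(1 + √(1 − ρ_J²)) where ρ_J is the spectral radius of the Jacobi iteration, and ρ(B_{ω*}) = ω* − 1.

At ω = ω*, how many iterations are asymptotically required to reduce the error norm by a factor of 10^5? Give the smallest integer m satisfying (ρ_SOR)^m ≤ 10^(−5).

m = 220

ρ_J = max_k |cos(kπ/120)| = cos(π/120) = 0.9996573
root = sin(π/120) = 0.0261769  (since 1−cos² = sin²).
Young: ω* = 2/(1+√(1−ρ_J²)) = 2/(1+0.0261769) = 2/1.0261769 = 1.9489817.
and ρ(B_{ω*}) = 1.9489817 − 1 = 0.9489817.
For 5 digits: m = 5·ln10 / (−ln 0.9489817) = 11.5129/0.0523658 = 219.855; round up → m = 220.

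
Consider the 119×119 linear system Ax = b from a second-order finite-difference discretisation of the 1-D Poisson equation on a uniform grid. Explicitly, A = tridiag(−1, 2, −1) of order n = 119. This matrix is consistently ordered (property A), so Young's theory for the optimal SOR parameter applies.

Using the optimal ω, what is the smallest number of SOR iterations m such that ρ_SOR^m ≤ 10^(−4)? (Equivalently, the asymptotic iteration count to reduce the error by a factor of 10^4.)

m = 176

spectrum of D⁻¹(L+U) = {cos(kπ/120) : 1≤k≤119}; ρ_J = cos(π/120) = 0.9996573.
√(1−ρ_J²) = |sin(π/120)| = 0.0261769
ω* = 2/(1 + 0.0261769) = 2/1.0261769 = 1.9489817.
and ρ(B_{ω*}) = 1.9489817 − 1 = 0.9489817.
(0.9489817)^m ≤ 10^{−4}  ⇒  m·ln(0.9489817) ≤ −4·ln10  ⇒  m ≥ 175.885  ⇒  m = 176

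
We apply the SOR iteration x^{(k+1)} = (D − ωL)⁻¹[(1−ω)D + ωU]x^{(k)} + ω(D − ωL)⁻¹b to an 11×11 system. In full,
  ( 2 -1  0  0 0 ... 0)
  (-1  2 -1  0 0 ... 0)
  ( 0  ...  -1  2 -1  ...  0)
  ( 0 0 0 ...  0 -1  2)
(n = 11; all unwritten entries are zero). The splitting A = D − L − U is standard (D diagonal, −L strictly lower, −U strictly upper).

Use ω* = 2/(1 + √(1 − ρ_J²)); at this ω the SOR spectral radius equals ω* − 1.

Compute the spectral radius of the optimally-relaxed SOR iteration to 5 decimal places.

n=11: λ(B_J) = 1 − λ(A)/2 = cos(kπ/12); k=1 gives ρ_J = 0.96593.
root = sin(π/12) = 0.258819  (since 1−cos² = sin²).
ω* = 2/(1+0.258819) = 1.58879
At ω = 1.58879 every |λ(B_ω)| = ω−1, so ρ_SOR = 0.58879.

ρ_SOR = 0.58879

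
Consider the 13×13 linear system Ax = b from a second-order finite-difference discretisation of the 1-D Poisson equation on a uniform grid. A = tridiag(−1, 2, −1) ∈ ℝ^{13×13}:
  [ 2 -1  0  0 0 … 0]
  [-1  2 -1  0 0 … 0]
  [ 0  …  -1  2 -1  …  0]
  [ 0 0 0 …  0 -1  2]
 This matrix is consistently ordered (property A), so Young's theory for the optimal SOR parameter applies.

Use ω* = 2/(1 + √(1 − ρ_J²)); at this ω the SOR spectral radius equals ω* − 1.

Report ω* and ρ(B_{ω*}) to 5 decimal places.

n=13: λ(B_J) = 1 − λ(A)/2 = cos(kπ/14); k=1 gives ρ_J = 0.97493.
root = sin(π/14) = 0.222521  (since 1−cos² = sin²).
Young: ω* = 2/(1+√(1−ρ_J²)) = 2/(1+0.222521) = 2/1.222521 = 1.63596.
and ρ(B_{ω*}) = 1.63596 − 1 = 0.63596.

ω* = 1.63596, ρ_SOR = 0.63596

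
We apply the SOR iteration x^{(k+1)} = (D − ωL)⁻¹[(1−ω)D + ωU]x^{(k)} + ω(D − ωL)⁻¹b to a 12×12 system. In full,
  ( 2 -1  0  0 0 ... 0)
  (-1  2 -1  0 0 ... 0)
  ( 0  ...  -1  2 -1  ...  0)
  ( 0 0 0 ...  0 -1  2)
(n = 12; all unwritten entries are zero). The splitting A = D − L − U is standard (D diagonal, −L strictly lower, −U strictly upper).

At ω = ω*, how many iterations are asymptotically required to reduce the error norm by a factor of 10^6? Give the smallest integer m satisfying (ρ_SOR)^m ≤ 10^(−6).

m = 29

n=12: λ(B_J) = 1 − λ(A)/2 = cos(kπ/13); k=1 gives ρ_J = 0.9709418.
root = sin(π/13) = 0.2393157  (since 1−cos² = sin²).
ω* = 2 / (1 + 0.2393157) = 2 / 1.2393157 ≈ 1.6137938.
At ω = 1.6137938 every |λ(B_ω)| = ω−1, so ρ_SOR = 0.6137938.
m ≥ 6·ln10 / (−ln 0.6137938) = 28.305; smallest integer m = 29.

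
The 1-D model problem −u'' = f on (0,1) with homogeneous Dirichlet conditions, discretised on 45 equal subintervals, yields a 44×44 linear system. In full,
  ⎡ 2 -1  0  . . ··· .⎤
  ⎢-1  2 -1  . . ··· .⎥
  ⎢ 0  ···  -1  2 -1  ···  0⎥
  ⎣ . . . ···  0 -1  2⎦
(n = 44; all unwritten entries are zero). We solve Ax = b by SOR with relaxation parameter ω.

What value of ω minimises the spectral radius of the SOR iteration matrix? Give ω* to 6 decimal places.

ω* = 1.869584

spectrum of D⁻¹(L+U) = {cos(kπ/45) : 1≤k≤44}; ρ_J = cos(π/45) = 0.997564.
1 − cos²(π/45) = sin²(π/45) ⇒ √(1−ρ_J²) = sin(π/45) = 0.0697565.
[ω*] 2 ÷ (1 + 0.0697565) = 2 ÷ 1.0697565 = 1.869584.
Hence ρ(B_{ω*}) = 1.869584 − 1 = 0.869584.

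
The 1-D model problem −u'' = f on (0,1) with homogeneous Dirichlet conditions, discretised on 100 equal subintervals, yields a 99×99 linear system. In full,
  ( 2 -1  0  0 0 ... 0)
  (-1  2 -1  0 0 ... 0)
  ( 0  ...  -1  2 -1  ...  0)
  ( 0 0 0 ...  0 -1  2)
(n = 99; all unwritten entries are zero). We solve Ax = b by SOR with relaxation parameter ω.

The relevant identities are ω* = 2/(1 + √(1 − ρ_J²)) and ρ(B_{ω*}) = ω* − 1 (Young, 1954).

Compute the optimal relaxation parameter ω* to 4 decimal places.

ω* = 1.9391

With n=99, ρ(Jacobi) = cos(π/100) = 0.9995.
√(1 − cos²(π/100)) = sin(π/100) ≈ 0.03141.
So ω* = 2/1.03141 = 1.9391 (Young).
Hence ρ(B_{ω*}) = 1.9391 − 1 = 0.9391.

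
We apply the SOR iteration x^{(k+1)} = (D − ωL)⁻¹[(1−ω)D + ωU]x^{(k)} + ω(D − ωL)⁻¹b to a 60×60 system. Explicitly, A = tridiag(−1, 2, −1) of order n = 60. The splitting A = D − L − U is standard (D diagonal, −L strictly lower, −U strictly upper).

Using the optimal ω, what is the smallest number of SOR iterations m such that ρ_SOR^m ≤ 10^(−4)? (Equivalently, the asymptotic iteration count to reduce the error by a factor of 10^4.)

m = 90

spectrum of D⁻¹(L+U) = {cos(kπ/61) : 1≤k≤60}; ρ_J = cos(π/61) = 0.9986741.
√(1−ρ_J²) simplifies to sin(π/61) = 0.0514788.
So ω* = 2/1.0514788 = 1.9020830 (Young).
ρ(B_{ω*}) = ω*−1 = 0.9020830
ρ_SOR^m ≤ 10^(−4) ⇔ m ≥ 4·ln10/(−ln 0.9020830) = 9.21034/0.103049 = 89.378; m = ⌈89.378⌉ = 90.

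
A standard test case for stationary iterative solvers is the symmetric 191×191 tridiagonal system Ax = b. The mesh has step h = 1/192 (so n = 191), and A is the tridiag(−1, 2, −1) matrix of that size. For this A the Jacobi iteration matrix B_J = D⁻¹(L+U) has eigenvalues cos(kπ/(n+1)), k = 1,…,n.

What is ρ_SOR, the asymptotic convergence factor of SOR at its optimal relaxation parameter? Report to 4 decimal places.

n=191: λ(B_J) = 1 − λ(A)/2 = cos(kπ/192); k=1 gives ρ_J = 0.9999.
root = sin(π/192) = 0.01636  (since 1−cos² = sin²).
Then 2/(1+√(1−ρ_J²)) = 2/(1+0.01636); ω* = 2/1.01636 = 1.9678.
ρ(B_{ω*}) = ω*−1 = 0.9678

ρ_SOR = 0.9678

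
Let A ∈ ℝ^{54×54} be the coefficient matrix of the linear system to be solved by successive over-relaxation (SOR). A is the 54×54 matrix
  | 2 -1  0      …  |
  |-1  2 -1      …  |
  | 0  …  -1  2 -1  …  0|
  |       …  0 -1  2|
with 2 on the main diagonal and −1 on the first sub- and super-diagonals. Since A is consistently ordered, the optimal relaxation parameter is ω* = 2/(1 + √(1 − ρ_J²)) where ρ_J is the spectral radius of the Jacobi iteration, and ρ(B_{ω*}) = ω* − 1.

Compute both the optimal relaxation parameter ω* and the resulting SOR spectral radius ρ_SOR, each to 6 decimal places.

With n=54, ρ(Jacobi) = cos(π/55) = 0.998369.
1 − cos²(π/55) = sin²(π/55) ⇒ √(1−ρ_J²) = sin(π/55) = 0.0570888.
So ω* = 2/1.0570888 = 1.891989 (Young).
At ω = 1.891989 every |λ(B_ω)| = ω−1, so ρ_SOR = 0.891989.

ω* = 1.891989, ρ_SOR = 0.891989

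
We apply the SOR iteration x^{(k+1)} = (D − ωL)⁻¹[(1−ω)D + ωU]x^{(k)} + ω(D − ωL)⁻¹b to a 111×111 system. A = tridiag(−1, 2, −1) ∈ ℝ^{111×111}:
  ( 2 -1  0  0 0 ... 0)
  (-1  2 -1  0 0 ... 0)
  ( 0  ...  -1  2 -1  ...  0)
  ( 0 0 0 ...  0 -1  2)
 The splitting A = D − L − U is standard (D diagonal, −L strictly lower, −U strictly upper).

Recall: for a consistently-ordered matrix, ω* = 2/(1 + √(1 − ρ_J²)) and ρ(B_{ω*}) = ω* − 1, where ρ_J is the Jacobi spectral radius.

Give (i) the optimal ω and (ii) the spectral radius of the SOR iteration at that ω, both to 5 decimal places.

ω* = 1.94544, ρ_SOR = 0.94544

½·tridiag(1,0,1) at n=111: λ_k = cos(kπ/112); max |λ| at k=1 ⇒ ρ_J = cos(π/112) ≈ 0.99961.
root = sin(π/112) = 0.028046  (since 1−cos² = sin²).
Young: ω* = 2/(1+√(1−ρ_J²)) = 2/(1+0.028046) = 2/1.028046 = 1.94544.
At ω = 1.94544 every |λ(B_ω)| = ω−1, so ρ_SOR = 0.94544.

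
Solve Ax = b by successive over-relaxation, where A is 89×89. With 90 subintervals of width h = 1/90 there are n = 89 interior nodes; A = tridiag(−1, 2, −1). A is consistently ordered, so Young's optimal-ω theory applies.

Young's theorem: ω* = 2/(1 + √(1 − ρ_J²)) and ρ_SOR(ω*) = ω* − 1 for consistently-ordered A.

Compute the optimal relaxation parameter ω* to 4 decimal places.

ω* = 1.9326

ρ_J = max_k |cos(kπ/90)| = cos(π/90) = 0.9994
√(1−ρ_J²) = |sin(π/90)| = 0.03490
ω* = 2/(1 + 0.03490) = 2/1.03490 = 1.9326.
At ω = 1.9326 every |λ(B_ω)| = ω−1, so ρ_SOR = 0.9326.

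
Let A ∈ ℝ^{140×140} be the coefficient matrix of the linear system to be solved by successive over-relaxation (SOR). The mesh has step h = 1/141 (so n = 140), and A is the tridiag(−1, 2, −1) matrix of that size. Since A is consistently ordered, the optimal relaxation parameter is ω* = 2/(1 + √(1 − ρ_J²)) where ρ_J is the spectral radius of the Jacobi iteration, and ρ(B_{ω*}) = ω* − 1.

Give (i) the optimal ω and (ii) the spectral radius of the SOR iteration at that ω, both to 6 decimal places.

B_J for the 140×140 system has eigenvalues cos(kπ/141); ρ_J = cos(π/141) = 0.999752.
1 − cos²(π/141) = sin²(π/141) ⇒ √(1−ρ_J²) = sin(π/141) = 0.0222790.
ω* = 2/(1 + 0.0222790) = 2/1.0222790 = 1.956413.
ρ_SOR = ω* − 1 ≈ 0.956413.

ω* = 1.956413, ρ_SOR = 0.956413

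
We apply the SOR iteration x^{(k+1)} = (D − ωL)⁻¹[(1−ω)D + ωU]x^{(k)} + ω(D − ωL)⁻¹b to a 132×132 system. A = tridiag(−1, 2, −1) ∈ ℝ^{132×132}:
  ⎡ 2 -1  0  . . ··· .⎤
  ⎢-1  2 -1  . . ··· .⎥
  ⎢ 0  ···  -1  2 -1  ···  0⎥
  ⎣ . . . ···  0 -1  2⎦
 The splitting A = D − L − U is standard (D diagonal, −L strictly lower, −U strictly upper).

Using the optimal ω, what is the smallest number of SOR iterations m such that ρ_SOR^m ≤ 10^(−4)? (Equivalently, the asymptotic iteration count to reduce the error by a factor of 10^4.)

n=132: λ(B_J) = 1 − λ(A)/2 = cos(kπ/133); k=1 gives ρ_J = 0.9997210.
√(1 − cos²(π/133)) = sin(π/133) ≈ 0.0236188.
So ω* = 2/1.0236188 = 1.9538524 (Young).
ρ_SOR = ω* − 1 = 1.9538524 − 1 = 0.9538524.
Need (0.9538524)^m ≤ 10^(−4): m ≥ 4·ln10/|ln 0.9538524| = 9.21034/0.0472463 = 194.943 ⇒ m = 195.

m = 195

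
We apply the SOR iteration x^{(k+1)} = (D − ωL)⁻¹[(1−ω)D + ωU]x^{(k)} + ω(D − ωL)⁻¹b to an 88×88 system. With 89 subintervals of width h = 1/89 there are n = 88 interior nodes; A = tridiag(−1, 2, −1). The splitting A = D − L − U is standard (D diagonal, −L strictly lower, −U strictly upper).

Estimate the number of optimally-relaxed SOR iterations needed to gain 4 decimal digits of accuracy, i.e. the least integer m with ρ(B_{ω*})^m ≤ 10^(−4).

m = 131

n=88: λ(B_J) = 1 − λ(A)/2 = cos(kπ/89); k=1 gives ρ_J = 0.9993771.
√(1 − cos²(π/89)) = sin(π/89) ≈ 0.0352915.
ω* = 2/(1+0.0352915) = 1.9318231
At ω = 1.9318231 every |λ(B_ω)| = ω−1, so ρ_SOR = 0.9318231.
ρ_SOR^m ≤ 10^(−4) ⇔ m ≥ 4·ln10/(−ln 0.9318231) = 9.21034/0.0706123 = 130.435; m = ⌈130.435⌉ = 131.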